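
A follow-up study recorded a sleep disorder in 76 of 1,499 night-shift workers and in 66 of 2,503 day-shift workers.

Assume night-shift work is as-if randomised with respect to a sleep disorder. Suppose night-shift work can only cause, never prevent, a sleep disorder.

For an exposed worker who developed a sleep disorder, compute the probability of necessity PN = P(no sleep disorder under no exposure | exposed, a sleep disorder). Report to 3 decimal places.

PN ≈ 0.480

p₁ = P(outcome | exposed) = 76/1499 = 0.0507
p₀ = P(outcome | unexposed) = 66/2503 = 0.026368
Under exogeneity and monotonicity, PN = (p₁ − p₀) / p₁.
PN = (0.0507 − 0.026368) / 0.0507 = 0.024332 / 0.0507 ≈ 0.4799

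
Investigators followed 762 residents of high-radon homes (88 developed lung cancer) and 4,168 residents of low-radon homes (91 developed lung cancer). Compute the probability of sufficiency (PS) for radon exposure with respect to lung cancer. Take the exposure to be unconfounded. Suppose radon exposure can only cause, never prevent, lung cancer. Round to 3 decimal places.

PS ≈ 0.096

p₁ = P(outcome | exposed) = 88/762 = 0.11549
p₀ = P(outcome | unexposed) = 91/4168 = 0.021833
Under exogeneity and monotonicity, PS = (p₁ − p₀) / (1 − p₀).
PS = (0.11549 − 0.021833) / (1 − 0.021833) = 0.093653 / 0.97817 ≈ 0.0957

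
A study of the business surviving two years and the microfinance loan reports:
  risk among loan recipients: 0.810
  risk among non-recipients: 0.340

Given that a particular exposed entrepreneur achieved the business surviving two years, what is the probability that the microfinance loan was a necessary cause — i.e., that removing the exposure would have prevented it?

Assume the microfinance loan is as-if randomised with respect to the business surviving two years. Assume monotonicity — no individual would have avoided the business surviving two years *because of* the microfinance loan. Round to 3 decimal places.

Let p₁ = 0.81, p₀ = 0.34.
Under exogeneity and monotonicity, PN = (p₁ − p₀) / p₁.
PN = (0.81 − 0.34) / 0.81 = 0.47 / 0.81 ≈ 0.5802

PN ≈ 0.580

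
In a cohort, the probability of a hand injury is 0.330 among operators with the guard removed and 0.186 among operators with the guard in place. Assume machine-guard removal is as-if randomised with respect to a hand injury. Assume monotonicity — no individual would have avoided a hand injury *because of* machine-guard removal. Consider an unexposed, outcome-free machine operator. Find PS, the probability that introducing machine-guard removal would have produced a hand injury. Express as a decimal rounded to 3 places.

PS ≈ 0.177

Let p₁ = 0.33, p₀ = 0.186.
Under exogeneity and monotonicity, PS = (p₁ − p₀) / (1 − p₀).
PS = (0.33 − 0.186) / (1 − 0.186) = 0.144 / 0.814 ≈ 0.1769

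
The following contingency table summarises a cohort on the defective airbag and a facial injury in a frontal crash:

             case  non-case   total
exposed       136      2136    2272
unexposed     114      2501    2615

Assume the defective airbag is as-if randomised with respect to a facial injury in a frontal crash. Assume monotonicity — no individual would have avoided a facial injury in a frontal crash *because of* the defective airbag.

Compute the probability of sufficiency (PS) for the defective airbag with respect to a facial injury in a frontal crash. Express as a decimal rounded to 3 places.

p₁ = P(outcome | exposed) = 136/2272 = 0.059859
p₀ = P(outcome | unexposed) = 114/2615 = 0.043595
Under exogeneity and monotonicity, PS = (p₁ − p₀)/(1 − p₀).
PS = (0.059859 − 0.043595) / 0.95641 ≈ 0.0170

PS ≈ 0.017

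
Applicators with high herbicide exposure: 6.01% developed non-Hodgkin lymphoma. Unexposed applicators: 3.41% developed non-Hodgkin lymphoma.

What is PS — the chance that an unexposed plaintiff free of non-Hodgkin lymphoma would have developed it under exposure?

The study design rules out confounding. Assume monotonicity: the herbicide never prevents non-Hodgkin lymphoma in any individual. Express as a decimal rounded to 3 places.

p₁ = 0.0601, p₀ = 0.0341.
Under exogeneity and monotonicity, PS = (p₁ − p₀) / (1 − p₀).
PS = (0.0601 − 0.0341) / (1 − 0.0341) = 0.026 / 0.9659 ≈ 0.0269

PS ≈ 0.027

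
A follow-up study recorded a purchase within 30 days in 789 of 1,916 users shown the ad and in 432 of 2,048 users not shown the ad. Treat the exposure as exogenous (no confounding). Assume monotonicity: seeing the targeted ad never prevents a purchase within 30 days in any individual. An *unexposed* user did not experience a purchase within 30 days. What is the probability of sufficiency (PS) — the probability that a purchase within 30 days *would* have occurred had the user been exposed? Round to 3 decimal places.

PS ≈ 0.255

p₁ = P(outcome | exposed) = 789/1916 = 0.4118
p₀ = P(outcome | unexposed) = 432/2048 = 0.21094
Under exogeneity and monotonicity, PS = (p₁ − p₀) / (1 − p₀).
PS = (0.4118 − 0.21094) / (1 − 0.21094) = 0.20086 / 0.78906 ≈ 0.2546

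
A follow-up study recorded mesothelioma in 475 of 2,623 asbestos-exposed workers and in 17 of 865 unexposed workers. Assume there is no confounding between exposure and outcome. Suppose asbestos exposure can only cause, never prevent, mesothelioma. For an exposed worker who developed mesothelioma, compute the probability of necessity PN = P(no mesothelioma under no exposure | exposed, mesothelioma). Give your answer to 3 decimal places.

p₁ = P(outcome | exposed) = 475/2623 = 0.18109
p₀ = P(outcome | unexposed) = 17/865 = 0.019653
Under exogeneity and monotonicity, PN = (p₁ − p₀) / p₁.
PN = (0.18109 − 0.019653) / 0.18109 = 0.16144 / 0.18109 ≈ 0.8915

PN ≈ 0.891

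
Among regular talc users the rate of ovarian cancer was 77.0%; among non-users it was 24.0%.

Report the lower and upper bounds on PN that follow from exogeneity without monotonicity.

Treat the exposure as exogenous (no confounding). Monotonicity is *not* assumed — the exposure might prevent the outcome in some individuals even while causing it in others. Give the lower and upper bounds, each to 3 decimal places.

p₁ = 0.77, p₀ = 0.24.
Under exogeneity alone the bounds on PN are max{0,(p₁−p₀)/p₁} ≤ PN ≤ min{1,(1−p₀)/p₁}.
  lower = (p₁ − p₀)/p₁ = 0.53 / 0.77 ≈ 0.6883
  upper = min{1, (1 − p₀)/p₁} = 0.76 / 0.77 ≈ 0.9870

0.688 ≤ PN ≤ 0.987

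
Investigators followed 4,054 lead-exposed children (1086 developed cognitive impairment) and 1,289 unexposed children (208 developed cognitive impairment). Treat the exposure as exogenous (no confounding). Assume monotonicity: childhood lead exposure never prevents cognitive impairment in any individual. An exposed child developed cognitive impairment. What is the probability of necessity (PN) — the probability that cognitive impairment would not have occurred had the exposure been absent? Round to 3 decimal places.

PN ≈ 0.398

p₁ = P(outcome | exposed) = 1086/4054 = 0.26788
p₀ = P(outcome | unexposed) = 208/1289 = 0.16137
Under exogeneity and monotonicity, PN = (p₁ − p₀) / p₁.
PN = (0.26788 − 0.16137) / 0.26788 = 0.10652 / 0.26788 ≈ 0.3976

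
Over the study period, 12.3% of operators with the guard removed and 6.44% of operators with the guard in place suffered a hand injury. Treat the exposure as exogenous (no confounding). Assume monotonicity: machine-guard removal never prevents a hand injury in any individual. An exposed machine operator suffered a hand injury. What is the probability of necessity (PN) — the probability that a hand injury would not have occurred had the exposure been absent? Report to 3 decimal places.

PN ≈ 0.476

p₁ = 0.123, p₀ = 0.0644.
Under exogeneity and monotonicity, PN = (p₁ − p₀) / p₁.
PN = (0.123 − 0.0644) / 0.123 = 0.0586 / 0.123 ≈ 0.4764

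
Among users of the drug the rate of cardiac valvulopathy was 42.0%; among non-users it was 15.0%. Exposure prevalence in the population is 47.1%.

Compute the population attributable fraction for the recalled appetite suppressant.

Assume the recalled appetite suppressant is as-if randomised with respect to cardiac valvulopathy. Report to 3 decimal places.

PAF ≈ 0.459

p₁ = 0.42, p₀ = 0.15.
Overall risk P(Y=1) = π·p₁ + (1−π)·p₀ = 0.471×0.42 + 0.529×0.15 = 0.27717.
Under exogeneity, PAF = [P(Y=1) − p₀] / P(Y=1).
PAF = (0.27717 − 0.15) / 0.27717 ≈ 0.4588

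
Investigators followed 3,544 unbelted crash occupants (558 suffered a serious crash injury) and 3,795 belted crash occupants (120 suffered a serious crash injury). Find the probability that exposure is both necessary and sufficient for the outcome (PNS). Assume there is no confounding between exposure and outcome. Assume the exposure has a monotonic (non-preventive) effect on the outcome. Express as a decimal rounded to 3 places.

PNS ≈ 0.126

p₁ = P(outcome | exposed) = 558/3544 = 0.15745
p₀ = P(outcome | unexposed) = 120/3795 = 0.031621
Under exogeneity and monotonicity, PNS = p₁ − p₀.
PNS = 0.15745 − 0.031621 = 0.12583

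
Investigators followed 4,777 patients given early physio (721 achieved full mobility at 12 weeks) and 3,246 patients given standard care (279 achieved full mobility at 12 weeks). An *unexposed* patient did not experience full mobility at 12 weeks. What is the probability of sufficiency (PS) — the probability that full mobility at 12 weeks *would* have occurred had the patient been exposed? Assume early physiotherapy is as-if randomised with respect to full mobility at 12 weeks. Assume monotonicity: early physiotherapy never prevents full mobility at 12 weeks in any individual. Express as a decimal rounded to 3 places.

p₁ = P(outcome | exposed) = 721/4777 = 0.15093
p₀ = P(outcome | unexposed) = 279/3246 = 0.085952
Under exogeneity and monotonicity, PS = (p₁ − p₀) / (1 − p₀).
PS = (0.15093 − 0.085952) / (1 − 0.085952) = 0.06498 / 0.91405 ≈ 0.0711

PS ≈ 0.071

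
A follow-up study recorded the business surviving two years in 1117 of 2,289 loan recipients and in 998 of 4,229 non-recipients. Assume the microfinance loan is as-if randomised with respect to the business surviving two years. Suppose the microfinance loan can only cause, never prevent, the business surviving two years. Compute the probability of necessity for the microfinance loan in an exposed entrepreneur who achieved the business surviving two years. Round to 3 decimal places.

PN ≈ 0.516

p₁ = P(outcome | exposed) = 1117/2289 = 0.48799
p₀ = P(outcome | unexposed) = 998/4229 = 0.23599
Under exogeneity and monotonicity, PN = (p₁ − p₀) / p₁.
PN = (0.48799 − 0.23599) / 0.48799 = 0.252 / 0.48799 ≈ 0.5164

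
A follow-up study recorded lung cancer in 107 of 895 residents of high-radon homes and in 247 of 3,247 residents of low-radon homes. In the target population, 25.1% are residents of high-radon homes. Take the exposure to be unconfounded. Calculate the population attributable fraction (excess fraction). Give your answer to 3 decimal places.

PAF ≈ 0.125

p₁ = P(outcome | exposed) = 107/895 = 0.11955
p₀ = P(outcome | unexposed) = 247/3247 = 0.07607
Overall risk P(Y=1) = π·p₁ + (1−π)·p₀ = 0.251×0.11955 + 0.749×0.07607 = 0.086984.
Under exogeneity, PAF = [P(Y=1) − p₀] / P(Y=1).
PAF = (0.086984 − 0.07607) / 0.086984 ≈ 0.1255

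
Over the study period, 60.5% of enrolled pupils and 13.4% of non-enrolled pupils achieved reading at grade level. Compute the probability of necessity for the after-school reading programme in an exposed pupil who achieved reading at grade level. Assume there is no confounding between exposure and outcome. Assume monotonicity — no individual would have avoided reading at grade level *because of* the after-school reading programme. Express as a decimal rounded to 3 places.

PN ≈ 0.779

p₁ = 0.605, p₀ = 0.134.
Under exogeneity and monotonicity, PN = (p₁ − p₀) / p₁.
PN = (0.605 − 0.134) / 0.605 = 0.471 / 0.605 ≈ 0.7785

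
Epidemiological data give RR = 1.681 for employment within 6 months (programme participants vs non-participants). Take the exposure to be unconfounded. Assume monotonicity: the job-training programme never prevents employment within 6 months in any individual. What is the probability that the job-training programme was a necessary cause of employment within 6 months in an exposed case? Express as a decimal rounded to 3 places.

PN ≈ 0.405

Under exogeneity and monotonicity, PN = (RR − 1) / RR = 1 − 1/RR.
PN = (1.681 − 1) / 1.681 = 0.681 / 1.681 ≈ 0.4051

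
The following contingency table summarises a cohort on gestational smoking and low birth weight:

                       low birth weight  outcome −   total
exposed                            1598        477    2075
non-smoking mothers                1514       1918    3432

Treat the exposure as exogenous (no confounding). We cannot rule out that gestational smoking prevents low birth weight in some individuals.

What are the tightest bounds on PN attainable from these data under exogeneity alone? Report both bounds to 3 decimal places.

p₁ = P(outcome | exposed) = 1598/2075 = 0.77012
p₀ = P(outcome | unexposed) = 1514/3432 = 0.44114
Under exogeneity alone the bounds on PN are max{0,(p₁−p₀)/p₁} ≤ PN ≤ min{1,(1−p₀)/p₁}.
  lower = (p₁ − p₀)/p₁ = 0.32898 / 0.77012 ≈ 0.4272
  upper = min{1, (1 − p₀)/p₁} = 0.55886 / 0.77012 ≈ 0.7257

0.427 ≤ PN ≤ 0.726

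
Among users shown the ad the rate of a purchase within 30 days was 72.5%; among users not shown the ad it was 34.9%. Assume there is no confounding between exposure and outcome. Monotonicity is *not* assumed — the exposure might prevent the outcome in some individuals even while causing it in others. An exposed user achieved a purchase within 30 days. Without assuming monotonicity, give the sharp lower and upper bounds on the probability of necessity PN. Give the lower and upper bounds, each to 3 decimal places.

p₁ = 0.725, p₀ = 0.349.
Under exogeneity alone the bounds on PN are max{0,(p₁−p₀)/p₁} ≤ PN ≤ min{1,(1−p₀)/p₁}.
  lower = (p₁ − p₀)/p₁ = 0.376 / 0.725 ≈ 0.5186
  upper = min{1, (1 − p₀)/p₁} = 0.651 / 0.725 ≈ 0.8979

0.519 ≤ PN ≤ 0.898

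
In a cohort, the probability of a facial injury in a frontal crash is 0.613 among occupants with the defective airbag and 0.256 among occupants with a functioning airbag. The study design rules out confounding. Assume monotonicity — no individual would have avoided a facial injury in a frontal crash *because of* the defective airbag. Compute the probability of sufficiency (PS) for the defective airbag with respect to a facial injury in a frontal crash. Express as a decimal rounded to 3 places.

Let p₁ = 0.613, p₀ = 0.256.
Under exogeneity and monotonicity, PS = (p₁ − p₀) / (1 − p₀).
PS = (0.613 − 0.256) / (1 − 0.256) = 0.357 / 0.744 ≈ 0.4798

PS ≈ 0.480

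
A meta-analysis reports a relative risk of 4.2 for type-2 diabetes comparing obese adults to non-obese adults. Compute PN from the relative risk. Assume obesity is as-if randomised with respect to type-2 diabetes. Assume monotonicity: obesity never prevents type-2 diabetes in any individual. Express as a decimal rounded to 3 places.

PN ≈ 0.762

Under exogeneity and monotonicity, PN = (RR − 1) / RR = 1 − 1/RR.
PN = (4.2 − 1) / 4.2 = 3.2 / 4.2 ≈ 0.7619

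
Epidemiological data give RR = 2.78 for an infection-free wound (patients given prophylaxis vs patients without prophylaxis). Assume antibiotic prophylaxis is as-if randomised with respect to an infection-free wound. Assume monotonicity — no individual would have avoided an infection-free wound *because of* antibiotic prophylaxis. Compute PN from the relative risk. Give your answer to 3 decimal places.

Under exogeneity and monotonicity, PN = (RR − 1) / RR = 1 − 1/RR.
PN = (2.78 − 1) / 2.78 = 1.78 / 2.78 ≈ 0.6403

PN ≈ 0.640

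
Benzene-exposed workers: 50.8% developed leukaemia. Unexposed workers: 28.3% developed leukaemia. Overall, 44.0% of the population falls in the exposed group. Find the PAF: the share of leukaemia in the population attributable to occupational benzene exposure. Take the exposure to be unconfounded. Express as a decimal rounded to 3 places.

p₁ = 0.508, p₀ = 0.283.
Overall risk P(Y=1) = π·p₁ + (1−π)·p₀ = 0.44×0.508 + 0.56×0.283 = 0.382.
Under exogeneity, PAF = [P(Y=1) − p₀] / P(Y=1).
PAF = (0.382 − 0.283) / 0.382 ≈ 0.2592

PAF ≈ 0.259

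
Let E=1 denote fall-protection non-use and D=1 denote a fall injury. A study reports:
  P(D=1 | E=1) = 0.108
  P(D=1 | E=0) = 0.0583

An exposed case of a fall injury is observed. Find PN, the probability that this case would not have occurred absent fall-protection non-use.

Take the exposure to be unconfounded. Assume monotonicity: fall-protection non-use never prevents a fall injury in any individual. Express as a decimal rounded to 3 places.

PN ≈ 0.460

Let p₁ = 0.108, p₀ = 0.0583.
Under exogeneity and monotonicity, PN = (p₁ − p₀) / p₁.
PN = (0.108 − 0.0583) / 0.108 = 0.0497 / 0.108 ≈ 0.4602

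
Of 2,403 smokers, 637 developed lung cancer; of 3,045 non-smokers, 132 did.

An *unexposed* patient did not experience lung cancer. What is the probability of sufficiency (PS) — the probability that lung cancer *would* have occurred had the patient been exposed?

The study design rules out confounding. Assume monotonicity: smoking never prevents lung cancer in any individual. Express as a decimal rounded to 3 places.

p₁ = P(outcome | exposed) = 637/2403 = 0.26509
p₀ = P(outcome | unexposed) = 132/3045 = 0.04335
Under exogeneity and monotonicity, PS = (p₁ − p₀) / (1 − p₀).
PS = (0.26509 − 0.04335) / (1 − 0.04335) = 0.22174 / 0.95665 ≈ 0.2318

PS ≈ 0.232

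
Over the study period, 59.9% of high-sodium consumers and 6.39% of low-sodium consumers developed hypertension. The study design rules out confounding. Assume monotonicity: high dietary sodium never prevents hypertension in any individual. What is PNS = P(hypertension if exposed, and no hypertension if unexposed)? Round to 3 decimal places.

p₁ = 0.599, p₀ = 0.0639.
Under exogeneity and monotonicity, PNS = p₁ − p₀.
PNS = 0.599 − 0.0639 = 0.5351

PNS ≈ 0.535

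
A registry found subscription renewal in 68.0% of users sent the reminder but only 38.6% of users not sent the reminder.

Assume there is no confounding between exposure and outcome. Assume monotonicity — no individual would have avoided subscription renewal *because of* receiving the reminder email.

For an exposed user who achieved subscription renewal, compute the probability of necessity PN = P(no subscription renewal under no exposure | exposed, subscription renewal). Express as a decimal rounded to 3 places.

PN ≈ 0.432

p₁ = 0.68, p₀ = 0.386.
Under exogeneity and monotonicity, PN = (p₁ − p₀) / p₁.
PN = (0.68 − 0.386) / 0.68 = 0.294 / 0.68 ≈ 0.4324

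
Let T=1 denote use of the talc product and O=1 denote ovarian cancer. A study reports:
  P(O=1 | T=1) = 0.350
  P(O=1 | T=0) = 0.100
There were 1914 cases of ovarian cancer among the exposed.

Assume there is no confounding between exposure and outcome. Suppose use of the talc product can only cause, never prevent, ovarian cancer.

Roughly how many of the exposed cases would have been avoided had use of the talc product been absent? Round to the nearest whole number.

about 1367 cases

Let p₁ = 0.35, p₀ = 0.1.
PN = (p₁ − p₀)/p₁ = (0.35 − 0.1) / 0.35 ≈ 0.71429.
Attributable cases ≈ PN × (exposed cases) = 0.71429 × 1914 ≈ 1367.14.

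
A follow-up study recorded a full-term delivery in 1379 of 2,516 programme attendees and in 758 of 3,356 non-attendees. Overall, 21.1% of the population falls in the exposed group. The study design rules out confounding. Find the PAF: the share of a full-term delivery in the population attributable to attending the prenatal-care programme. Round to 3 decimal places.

p₁ = P(outcome | exposed) = 1379/2516 = 0.54809
p₀ = P(outcome | unexposed) = 758/3356 = 0.22586
Overall risk P(Y=1) = π·p₁ + (1−π)·p₀ = 0.211×0.54809 + 0.789×0.22586 = 0.29385.
Under exogeneity, PAF = [P(Y=1) − p₀] / P(Y=1).
PAF = (0.29385 − 0.22586) / 0.29385 ≈ 0.2314

PAF ≈ 0.231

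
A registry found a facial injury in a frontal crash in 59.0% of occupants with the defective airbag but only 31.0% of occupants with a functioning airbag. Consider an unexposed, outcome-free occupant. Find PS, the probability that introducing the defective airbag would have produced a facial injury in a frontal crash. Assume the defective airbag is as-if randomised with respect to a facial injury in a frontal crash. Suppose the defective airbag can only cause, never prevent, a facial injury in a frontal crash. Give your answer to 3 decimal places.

p₁ = 0.59, p₀ = 0.31.
Under exogeneity and monotonicity, PS = (p₁ − p₀) / (1 − p₀).
PS = (0.59 − 0.31) / (1 − 0.31) = 0.28 / 0.69 ≈ 0.4058

PS ≈ 0.406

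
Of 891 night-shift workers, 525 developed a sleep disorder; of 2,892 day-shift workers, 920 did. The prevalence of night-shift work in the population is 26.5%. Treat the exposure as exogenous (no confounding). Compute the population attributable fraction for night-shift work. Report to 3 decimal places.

PAF ≈ 0.184

p₁ = P(outcome | exposed) = 525/891 = 0.58923
p₀ = P(outcome | unexposed) = 920/2892 = 0.31812
Overall risk P(Y=1) = π·p₁ + (1−π)·p₀ = 0.265×0.58923 + 0.735×0.31812 = 0.38996.
Under exogeneity, PAF = [P(Y=1) − p₀] / P(Y=1).
PAF = (0.38996 − 0.31812) / 0.38996 ≈ 0.1842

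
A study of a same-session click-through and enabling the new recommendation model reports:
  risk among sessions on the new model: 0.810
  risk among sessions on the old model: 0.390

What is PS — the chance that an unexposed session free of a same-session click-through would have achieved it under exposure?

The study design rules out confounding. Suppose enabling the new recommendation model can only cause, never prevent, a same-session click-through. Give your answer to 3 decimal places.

PS ≈ 0.689

Let p₁ = 0.81, p₀ = 0.39.
Under exogeneity and monotonicity, PS = (p₁ − p₀) / (1 − p₀).
PS = (0.81 − 0.39) / (1 − 0.39) = 0.42 / 0.61 ≈ 0.6885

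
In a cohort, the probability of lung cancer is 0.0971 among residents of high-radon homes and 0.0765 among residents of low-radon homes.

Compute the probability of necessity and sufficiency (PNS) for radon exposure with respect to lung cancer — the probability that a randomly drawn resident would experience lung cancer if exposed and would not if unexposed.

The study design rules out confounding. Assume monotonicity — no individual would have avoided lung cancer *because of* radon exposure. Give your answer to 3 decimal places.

PNS ≈ 0.021

Let p₁ = 0.0971, p₀ = 0.0765.
Under exogeneity and monotonicity, PNS = p₁ − p₀.
PNS = 0.0971 − 0.0765 = 0.0206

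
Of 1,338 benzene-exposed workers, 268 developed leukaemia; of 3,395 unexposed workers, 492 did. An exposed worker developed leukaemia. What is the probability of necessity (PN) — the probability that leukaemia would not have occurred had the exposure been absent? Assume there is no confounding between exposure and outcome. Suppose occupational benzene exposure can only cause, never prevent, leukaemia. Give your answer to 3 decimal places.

PN ≈ 0.276

p₁ = P(outcome | exposed) = 268/1338 = 0.2003
p₀ = P(outcome | unexposed) = 492/3395 = 0.14492
Under exogeneity and monotonicity, PN = (p₁ − p₀) / p₁.
PN = (0.2003 − 0.14492) / 0.2003 = 0.05538 / 0.2003 ≈ 0.2765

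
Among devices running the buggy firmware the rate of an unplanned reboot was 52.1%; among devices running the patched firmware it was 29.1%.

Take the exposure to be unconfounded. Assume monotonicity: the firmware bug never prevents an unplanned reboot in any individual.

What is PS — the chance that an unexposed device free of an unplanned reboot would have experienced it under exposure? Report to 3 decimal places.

p₁ = 0.521, p₀ = 0.291.
Under exogeneity and monotonicity, PS = (p₁ − p₀) / (1 − p₀).
PS = (0.521 − 0.291) / (1 − 0.291) = 0.23 / 0.709 ≈ 0.3244

PS ≈ 0.324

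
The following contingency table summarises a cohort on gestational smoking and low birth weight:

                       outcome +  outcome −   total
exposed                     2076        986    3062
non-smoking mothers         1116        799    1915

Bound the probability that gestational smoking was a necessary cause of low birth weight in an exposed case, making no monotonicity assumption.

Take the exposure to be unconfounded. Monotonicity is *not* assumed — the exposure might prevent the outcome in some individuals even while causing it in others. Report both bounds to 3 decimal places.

p₁ = P(outcome | exposed) = 2076/3062 = 0.67799
p₀ = P(outcome | unexposed) = 1116/1915 = 0.58277
Under exogeneity alone the bounds on PN are max{0,(p₁−p₀)/p₁} ≤ PN ≤ min{1,(1−p₀)/p₁}.
  lower = (p₁ − p₀)/p₁ = 0.095221 / 0.67799 ≈ 0.1404
  upper = min{1, (1 − p₀)/p₁} = 0.41723 / 0.67799 ≈ 0.6154

0.140 ≤ PN ≤ 0.615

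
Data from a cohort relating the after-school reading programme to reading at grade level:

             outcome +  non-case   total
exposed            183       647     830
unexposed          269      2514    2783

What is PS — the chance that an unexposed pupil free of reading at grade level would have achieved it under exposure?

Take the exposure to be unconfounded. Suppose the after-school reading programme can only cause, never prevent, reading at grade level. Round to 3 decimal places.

p₁ = P(outcome | exposed) = 183/830 = 0.22048
p₀ = P(outcome | unexposed) = 269/2783 = 0.096658
Under exogeneity and monotonicity, PS = (p₁ − p₀)/(1 − p₀).
PS = (0.22048 − 0.096658) / 0.90334 ≈ 0.1371

PS ≈ 0.137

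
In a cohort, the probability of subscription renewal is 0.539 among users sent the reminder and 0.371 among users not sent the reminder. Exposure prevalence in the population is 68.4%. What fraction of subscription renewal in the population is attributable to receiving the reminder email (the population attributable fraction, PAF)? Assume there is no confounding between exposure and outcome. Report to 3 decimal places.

Let p₁ = 0.539, p₀ = 0.371.
Overall risk P(Y=1) = π·p₁ + (1−π)·p₀ = 0.684×0.539 + 0.316×0.371 = 0.48591.
Under exogeneity, PAF = [P(Y=1) − p₀] / P(Y=1).
PAF = (0.48591 − 0.371) / 0.48591 ≈ 0.2365

PAF ≈ 0.236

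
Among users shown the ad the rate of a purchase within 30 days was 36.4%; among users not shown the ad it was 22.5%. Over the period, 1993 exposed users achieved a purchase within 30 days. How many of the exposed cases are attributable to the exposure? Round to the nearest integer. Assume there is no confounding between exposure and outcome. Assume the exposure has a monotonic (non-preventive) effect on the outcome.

p₁ = 0.364, p₀ = 0.225.
PN = (p₁ − p₀)/p₁ = (0.364 − 0.225) / 0.364 ≈ 0.38187.
Attributable cases ≈ PN × (exposed cases) = 0.38187 × 1993 ≈ 761.06.

about 761 cases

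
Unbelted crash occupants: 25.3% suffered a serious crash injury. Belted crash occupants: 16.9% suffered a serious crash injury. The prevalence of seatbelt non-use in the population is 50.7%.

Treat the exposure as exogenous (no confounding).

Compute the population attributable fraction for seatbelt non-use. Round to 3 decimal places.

PAF ≈ 0.201

p₁ = 0.253, p₀ = 0.169.
Overall risk P(Y=1) = π·p₁ + (1−π)·p₀ = 0.507×0.253 + 0.493×0.169 = 0.21159.
Under exogeneity, PAF = [P(Y=1) − p₀] / P(Y=1).
PAF = (0.21159 − 0.169) / 0.21159 ≈ 0.2013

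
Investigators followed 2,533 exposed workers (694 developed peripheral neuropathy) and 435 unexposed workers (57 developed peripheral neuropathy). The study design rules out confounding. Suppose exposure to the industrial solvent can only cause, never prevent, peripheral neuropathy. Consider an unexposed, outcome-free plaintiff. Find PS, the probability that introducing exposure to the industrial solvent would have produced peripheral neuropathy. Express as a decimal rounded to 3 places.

p₁ = P(outcome | exposed) = 694/2533 = 0.27398
p₀ = P(outcome | unexposed) = 57/435 = 0.13103
Under exogeneity and monotonicity, PS = (p₁ − p₀) / (1 − p₀).
PS = (0.27398 − 0.13103) / (1 − 0.13103) = 0.14295 / 0.86897 ≈ 0.1645

PS ≈ 0.165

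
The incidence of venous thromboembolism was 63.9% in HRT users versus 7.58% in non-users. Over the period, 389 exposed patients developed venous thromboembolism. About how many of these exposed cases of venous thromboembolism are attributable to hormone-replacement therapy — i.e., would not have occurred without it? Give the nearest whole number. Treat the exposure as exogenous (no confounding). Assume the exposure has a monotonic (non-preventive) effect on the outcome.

about 343 cases

p₁ = 0.639, p₀ = 0.0758.
PN = (p₁ − p₀)/p₁ = (0.639 − 0.0758) / 0.639 ≈ 0.88138.
Attributable cases ≈ PN × (exposed cases) = 0.88138 × 389 ≈ 342.86.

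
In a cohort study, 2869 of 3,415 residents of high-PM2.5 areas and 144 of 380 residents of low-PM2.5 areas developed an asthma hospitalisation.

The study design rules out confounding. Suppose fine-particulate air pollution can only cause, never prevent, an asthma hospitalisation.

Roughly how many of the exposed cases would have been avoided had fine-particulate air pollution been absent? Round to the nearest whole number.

about 1575 cases

p₁ = P(outcome | exposed) = 2869/3415 = 0.84012
p₀ = P(outcome | unexposed) = 144/380 = 0.37895
PN = (p₁ − p₀)/p₁ = (0.84012 − 0.37895) / 0.84012 ≈ 0.54894.
Attributable cases ≈ PN × (exposed cases) = 0.54894 × 2869 ≈ 1574.89.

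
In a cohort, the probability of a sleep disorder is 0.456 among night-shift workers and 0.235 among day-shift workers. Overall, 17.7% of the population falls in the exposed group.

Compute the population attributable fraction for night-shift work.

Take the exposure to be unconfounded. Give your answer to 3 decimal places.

PAF ≈ 0.143

Let p₁ = 0.456, p₀ = 0.235.
Overall risk P(Y=1) = π·p₁ + (1−π)·p₀ = 0.177×0.456 + 0.823×0.235 = 0.27412.
Under exogeneity, PAF = [P(Y=1) − p₀] / P(Y=1).
PAF = (0.27412 − 0.235) / 0.27412 ≈ 0.1427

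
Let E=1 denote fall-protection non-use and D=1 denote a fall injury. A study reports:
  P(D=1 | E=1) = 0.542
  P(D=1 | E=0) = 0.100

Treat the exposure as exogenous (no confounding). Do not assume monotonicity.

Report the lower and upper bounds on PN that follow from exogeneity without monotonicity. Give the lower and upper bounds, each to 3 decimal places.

0.815 ≤ PN ≤ 1.000

Let p₁ = 0.542, p₀ = 0.1.
Under exogeneity alone the bounds on PN are max{0,(p₁−p₀)/p₁} ≤ PN ≤ min{1,(1−p₀)/p₁}.
  lower = (p₁ − p₀)/p₁ = 0.442 / 0.542 ≈ 0.8155
  upper = min{1, (1 − p₀)/p₁} = 0.9 / 0.542 ≈ 1.6605 → capped at 1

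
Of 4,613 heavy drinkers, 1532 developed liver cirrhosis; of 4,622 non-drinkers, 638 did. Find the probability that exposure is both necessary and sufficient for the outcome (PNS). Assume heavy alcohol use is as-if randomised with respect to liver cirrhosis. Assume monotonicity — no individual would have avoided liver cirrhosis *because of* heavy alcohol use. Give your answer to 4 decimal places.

p₁ = P(outcome | exposed) = 1532/4613 = 0.3321
p₀ = P(outcome | unexposed) = 638/4622 = 0.13804
Under exogeneity and monotonicity, PNS = p₁ − p₀.
PNS = 0.3321 − 0.13804 = 0.19407

PNS ≈ 0.1941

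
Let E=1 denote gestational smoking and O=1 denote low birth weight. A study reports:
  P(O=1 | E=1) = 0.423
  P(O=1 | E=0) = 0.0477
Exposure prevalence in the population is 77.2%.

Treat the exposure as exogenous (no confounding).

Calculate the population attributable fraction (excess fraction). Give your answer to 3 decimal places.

Let p₁ = 0.423, p₀ = 0.0477.
Overall risk P(Y=1) = π·p₁ + (1−π)·p₀ = 0.772×0.423 + 0.228×0.0477 = 0.33743.
Under exogeneity, PAF = [P(Y=1) − p₀] / P(Y=1).
PAF = (0.33743 − 0.0477) / 0.33743 ≈ 0.8586

PAF ≈ 0.859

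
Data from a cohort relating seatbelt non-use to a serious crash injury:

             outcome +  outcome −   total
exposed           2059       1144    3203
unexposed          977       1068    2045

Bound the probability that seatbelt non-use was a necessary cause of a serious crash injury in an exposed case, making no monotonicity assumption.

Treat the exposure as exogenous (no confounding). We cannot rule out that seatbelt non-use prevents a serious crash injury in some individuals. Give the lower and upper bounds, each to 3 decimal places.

p₁ = P(outcome | exposed) = 2059/3203 = 0.64283
p₀ = P(outcome | unexposed) = 977/2045 = 0.47775
Under exogeneity alone the bounds on PN are max{0,(p₁−p₀)/p₁} ≤ PN ≤ min{1,(1−p₀)/p₁}.
  lower = (p₁ − p₀)/p₁ = 0.16508 / 0.64283 ≈ 0.2568
  upper = min{1, (1 − p₀)/p₁} = 0.52225 / 0.64283 ≈ 0.8124

0.257 ≤ PN ≤ 0.812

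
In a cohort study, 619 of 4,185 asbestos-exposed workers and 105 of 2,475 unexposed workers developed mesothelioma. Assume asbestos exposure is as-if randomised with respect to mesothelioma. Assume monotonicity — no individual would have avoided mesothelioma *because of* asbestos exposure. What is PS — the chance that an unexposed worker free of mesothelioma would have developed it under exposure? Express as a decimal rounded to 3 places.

p₁ = P(outcome | exposed) = 619/4185 = 0.14791
p₀ = P(outcome | unexposed) = 105/2475 = 0.042424
Under exogeneity and monotonicity, PS = (p₁ − p₀) / (1 − p₀).
PS = (0.14791 − 0.042424) / (1 − 0.042424) = 0.10548 / 0.95758 ≈ 0.1102

PS ≈ 0.110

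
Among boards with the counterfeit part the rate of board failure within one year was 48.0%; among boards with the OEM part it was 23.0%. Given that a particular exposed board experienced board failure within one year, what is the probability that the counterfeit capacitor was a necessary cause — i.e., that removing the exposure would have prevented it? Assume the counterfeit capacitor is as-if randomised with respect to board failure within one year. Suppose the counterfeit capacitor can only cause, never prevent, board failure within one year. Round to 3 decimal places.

p₁ = 0.48, p₀ = 0.23.
Under exogeneity and monotonicity, PN = (p₁ − p₀) / p₁.
PN = (0.48 − 0.23) / 0.48 = 0.25 / 0.48 ≈ 0.5208

PN ≈ 0.521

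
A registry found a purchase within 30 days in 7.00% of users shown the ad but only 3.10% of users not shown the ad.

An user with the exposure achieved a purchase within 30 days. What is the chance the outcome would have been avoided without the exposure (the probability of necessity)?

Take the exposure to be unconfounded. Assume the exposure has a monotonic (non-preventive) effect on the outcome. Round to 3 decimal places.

PN ≈ 0.557

p₁ = 0.07, p₀ = 0.031.
Under exogeneity and monotonicity, PN = (p₁ − p₀) / p₁.
PN = (0.07 − 0.031) / 0.07 = 0.039 / 0.07 ≈ 0.5571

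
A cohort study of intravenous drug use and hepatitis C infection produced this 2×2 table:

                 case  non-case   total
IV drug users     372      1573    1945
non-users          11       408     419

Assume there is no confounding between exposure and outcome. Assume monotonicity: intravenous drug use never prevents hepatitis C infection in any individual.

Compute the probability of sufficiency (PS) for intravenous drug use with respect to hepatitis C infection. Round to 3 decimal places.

p₁ = P(outcome | exposed) = 372/1945 = 0.19126
p₀ = P(outcome | unexposed) = 11/419 = 0.026253
Under exogeneity and monotonicity, PS = (p₁ − p₀)/(1 − p₀).
PS = (0.19126 − 0.026253) / 0.97375 ≈ 0.1695

PS ≈ 0.169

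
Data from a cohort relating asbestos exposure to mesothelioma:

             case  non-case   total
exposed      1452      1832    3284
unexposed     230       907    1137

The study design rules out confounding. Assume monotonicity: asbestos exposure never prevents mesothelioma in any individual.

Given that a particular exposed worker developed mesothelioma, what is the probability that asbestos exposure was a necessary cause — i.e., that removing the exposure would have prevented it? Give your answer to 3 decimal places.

p₁ = P(outcome | exposed) = 1452/3284 = 0.44214
p₀ = P(outcome | unexposed) = 230/1137 = 0.20229
Under exogeneity and monotonicity, PN = (p₁ − p₀)/p₁.
PN = (0.44214 − 0.20229) / 0.44214 ≈ 0.5425

PN ≈ 0.542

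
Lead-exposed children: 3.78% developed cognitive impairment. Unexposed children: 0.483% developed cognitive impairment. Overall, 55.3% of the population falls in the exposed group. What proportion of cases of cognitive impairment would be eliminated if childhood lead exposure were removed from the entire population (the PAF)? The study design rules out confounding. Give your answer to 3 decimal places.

PAF ≈ 0.791

p₁ = 0.0378, p₀ = 0.00483.
Overall risk P(Y=1) = π·p₁ + (1−π)·p₀ = 0.553×0.0378 + 0.447×0.00483 = 0.023062.
Under exogeneity, PAF = [P(Y=1) − p₀] / P(Y=1).
PAF = (0.023062 − 0.00483) / 0.023062 ≈ 0.7906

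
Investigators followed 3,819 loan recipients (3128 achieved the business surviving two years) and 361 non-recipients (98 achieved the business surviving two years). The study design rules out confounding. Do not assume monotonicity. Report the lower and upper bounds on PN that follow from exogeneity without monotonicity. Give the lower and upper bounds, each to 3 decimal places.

0.669 ≤ PN ≤ 0.889

p₁ = P(outcome | exposed) = 3128/3819 = 0.81906
p₀ = P(outcome | unexposed) = 98/361 = 0.27147
Under exogeneity alone the bounds on PN are max{0,(p₁−p₀)/p₁} ≤ PN ≤ min{1,(1−p₀)/p₁}.
  lower = (p₁ − p₀)/p₁ = 0.54759 / 0.81906 ≈ 0.6686
  upper = min{1, (1 − p₀)/p₁} = 0.72853 / 0.81906 ≈ 0.8895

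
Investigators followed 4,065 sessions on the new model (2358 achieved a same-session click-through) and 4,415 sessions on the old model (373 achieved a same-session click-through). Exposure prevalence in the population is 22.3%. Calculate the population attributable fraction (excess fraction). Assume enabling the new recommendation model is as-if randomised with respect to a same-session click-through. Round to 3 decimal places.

PAF ≈ 0.567

p₁ = P(outcome | exposed) = 2358/4065 = 0.58007
p₀ = P(outcome | unexposed) = 373/4415 = 0.084485
Overall risk P(Y=1) = π·p₁ + (1−π)·p₀ = 0.223×0.58007 + 0.777×0.084485 = 0.195.
Under exogeneity, PAF = [P(Y=1) − p₀] / P(Y=1).
PAF = (0.195 − 0.084485) / 0.195 ≈ 0.5667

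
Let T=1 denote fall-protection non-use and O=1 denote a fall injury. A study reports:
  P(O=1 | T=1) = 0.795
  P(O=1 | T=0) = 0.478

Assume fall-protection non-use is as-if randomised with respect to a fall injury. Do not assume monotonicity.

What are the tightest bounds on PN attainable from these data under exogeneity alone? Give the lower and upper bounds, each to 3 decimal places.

Let p₁ = 0.795, p₀ = 0.478.
Under exogeneity alone the bounds on PN are max{0,(p₁−p₀)/p₁} ≤ PN ≤ min{1,(1−p₀)/p₁}.
  lower = (p₁ − p₀)/p₁ = 0.317 / 0.795 ≈ 0.3987
  upper = min{1, (1 − p₀)/p₁} = 0.522 / 0.795 ≈ 0.6566

0.399 ≤ PN ≤ 0.657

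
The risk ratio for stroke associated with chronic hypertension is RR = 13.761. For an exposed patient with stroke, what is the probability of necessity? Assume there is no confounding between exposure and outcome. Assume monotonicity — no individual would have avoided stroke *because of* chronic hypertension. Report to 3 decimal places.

PN ≈ 0.927

Under exogeneity and monotonicity, PN = (RR − 1) / RR = 1 − 1/RR.
PN = (13.761 − 1) / 13.761 = 12.76 / 13.761 ≈ 0.9273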